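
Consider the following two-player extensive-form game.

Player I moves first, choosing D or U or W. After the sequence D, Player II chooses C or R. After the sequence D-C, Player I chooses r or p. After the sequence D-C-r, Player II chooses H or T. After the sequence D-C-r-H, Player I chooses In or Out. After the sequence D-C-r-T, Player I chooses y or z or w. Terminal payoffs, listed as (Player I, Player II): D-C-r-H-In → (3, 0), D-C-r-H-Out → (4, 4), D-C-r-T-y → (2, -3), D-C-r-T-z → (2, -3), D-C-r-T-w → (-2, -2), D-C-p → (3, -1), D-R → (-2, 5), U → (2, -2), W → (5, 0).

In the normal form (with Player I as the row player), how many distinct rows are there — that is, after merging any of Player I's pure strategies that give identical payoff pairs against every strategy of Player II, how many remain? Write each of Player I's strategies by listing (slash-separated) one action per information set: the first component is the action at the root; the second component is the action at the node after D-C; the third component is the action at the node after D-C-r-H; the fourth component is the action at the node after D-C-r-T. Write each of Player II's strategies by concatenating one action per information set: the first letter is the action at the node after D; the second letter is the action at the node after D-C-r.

Player I has 36 pure strategies: D/r/In/y, D/r/In/z, D/r/In/w, D/r/Out/y, D/r/Out/z, D/r/Out/w, D/p/In/y, D/p/In/z, D/p/In/w, D/p/Out/y, D/p/Out/z, D/p/Out/w, U/r/In/y, U/r/In/z, U/r/In/w, U/r/Out/y, U/r/Out/z, U/r/Out/w, U/p/In/y, U/p/In/z, U/p/In/w, U/p/Out/y, U/p/Out/z, U/p/Out/w, W/r/In/y, W/r/In/z, W/r/In/w, W/r/Out/y, W/r/Out/z, W/r/Out/w, W/p/In/y, W/p/In/z, W/p/In/w, W/p/Out/y, W/p/Out/z, W/p/Out/w. Columns: CH, CT, RH, RT.
{D/r/In/y, D/r/In/z} → row (3,0) (2,-3) (-2,5) (-2,5)
{D/r/In/w} → row (3,0) (-2,-2) (-2,5) (-2,5)
{D/r/Out/y, D/r/Out/z} → row (4,4) (2,-3) (-2,5) (-2,5)
{D/r/Out/w} → row (4,4) (-2,-2) (-2,5) (-2,5)
{D/p/In/y, D/p/In/z, D/p/In/w, D/p/Out/y, D/p/Out/z, D/p/Out/w} → row (3,-1) (3,-1) (-2,5) (-2,5)
{U/r/In/y, U/r/In/z, U/r/In/w, U/r/Out/y, U/r/Out/z, U/r/Out/w, U/p/In/y, U/p/In/z, U/p/In/w, U/p/Out/y, U/p/Out/z, U/p/Out/w} → row (2,-2) (2,-2) (2,-2) (2,-2)
{W/r/In/y, W/r/In/z, W/r/In/w, W/r/Out/y, W/r/Out/z, W/r/Out/w, W/p/In/y, W/p/In/z, W/p/In/w, W/p/Out/y, W/p/Out/z, W/p/Out/w} → row (5,0) (5,0) (5,0) (5,0)
That's 7 distinct rows out of 36 strategies.

7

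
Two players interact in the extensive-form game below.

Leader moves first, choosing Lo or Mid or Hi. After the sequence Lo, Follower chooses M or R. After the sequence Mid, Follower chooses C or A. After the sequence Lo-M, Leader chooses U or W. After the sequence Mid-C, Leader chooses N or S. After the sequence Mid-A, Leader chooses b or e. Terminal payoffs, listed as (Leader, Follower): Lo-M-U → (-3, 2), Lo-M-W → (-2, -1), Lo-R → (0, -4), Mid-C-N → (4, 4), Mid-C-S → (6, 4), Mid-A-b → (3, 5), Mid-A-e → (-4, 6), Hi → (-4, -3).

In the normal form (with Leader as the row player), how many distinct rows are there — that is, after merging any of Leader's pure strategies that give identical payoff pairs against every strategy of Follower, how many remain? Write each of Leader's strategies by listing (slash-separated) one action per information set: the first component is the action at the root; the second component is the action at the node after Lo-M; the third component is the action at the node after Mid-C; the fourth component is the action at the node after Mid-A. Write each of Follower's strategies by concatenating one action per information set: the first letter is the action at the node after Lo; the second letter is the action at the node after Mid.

7

Leader has 24 pure strategies: Lo/U/N/b, Lo/U/N/e, Lo/U/S/b, Lo/U/S/e, Lo/W/N/b, Lo/W/N/e, Lo/W/S/b, Lo/W/S/e, Mid/U/N/b, Mid/U/N/e, Mid/U/S/b, Mid/U/S/e, Mid/W/N/b, Mid/W/N/e, Mid/W/S/b, Mid/W/S/e, Hi/U/N/b, Hi/U/N/e, Hi/U/S/b, Hi/U/S/e, Hi/W/N/b, Hi/W/N/e, Hi/W/S/b, Hi/W/S/e. Columns: MC, MA, RC, RA.
{Lo/U/N/b, Lo/U/N/e, Lo/U/S/b, Lo/U/S/e} → row (-3,2) (-3,2) (0,-4) (0,-4)
{Lo/W/N/b, Lo/W/N/e, Lo/W/S/b, Lo/W/S/e} → row (-2,-1) (-2,-1) (0,-4) (0,-4)
{Mid/U/N/b, Mid/W/N/b} → row (4,4) (3,5) (4,4) (3,5)
{Mid/U/N/e, Mid/W/N/e} → row (4,4) (-4,6) (4,4) (-4,6)
{Mid/U/S/b, Mid/W/S/b} → row (6,4) (3,5) (6,4) (3,5)
{Mid/U/S/e, Mid/W/S/e} → row (6,4) (-4,6) (6,4) (-4,6)
{Hi/U/N/b, Hi/U/N/e, Hi/U/S/b, Hi/U/S/e, Hi/W/N/b, Hi/W/N/e, Hi/W/S/b, Hi/W/S/e} → row (-4,-3) (-4,-3) (-4,-3) (-4,-3)
That's 7 distinct rows out of 24 strategies.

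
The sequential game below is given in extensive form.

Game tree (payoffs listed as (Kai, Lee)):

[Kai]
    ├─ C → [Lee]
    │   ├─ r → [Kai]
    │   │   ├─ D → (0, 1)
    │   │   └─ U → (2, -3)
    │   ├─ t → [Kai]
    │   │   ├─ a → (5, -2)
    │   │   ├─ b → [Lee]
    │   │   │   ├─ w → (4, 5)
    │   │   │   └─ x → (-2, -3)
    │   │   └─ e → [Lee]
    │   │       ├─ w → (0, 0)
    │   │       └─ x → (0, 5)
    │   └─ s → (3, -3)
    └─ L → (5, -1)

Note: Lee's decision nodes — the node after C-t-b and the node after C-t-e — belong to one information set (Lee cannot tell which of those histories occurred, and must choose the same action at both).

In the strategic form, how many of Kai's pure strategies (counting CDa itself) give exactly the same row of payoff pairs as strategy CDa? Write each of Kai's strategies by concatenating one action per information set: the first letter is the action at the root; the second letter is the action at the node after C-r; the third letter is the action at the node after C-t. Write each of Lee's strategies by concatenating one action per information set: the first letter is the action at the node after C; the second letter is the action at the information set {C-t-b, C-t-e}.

Row for CDa (columns rw, rx, tw, tx, sw, sx): (0,1) (0,1) (5,-2) (5,-2) (3,-3) (3,-3).
Every one of Kai's information sets is on the play path for some reply by Lee when Kai follows CDa.
Changing the action at any of them therefore changes at least one column, so only CDa itself gives this row.

1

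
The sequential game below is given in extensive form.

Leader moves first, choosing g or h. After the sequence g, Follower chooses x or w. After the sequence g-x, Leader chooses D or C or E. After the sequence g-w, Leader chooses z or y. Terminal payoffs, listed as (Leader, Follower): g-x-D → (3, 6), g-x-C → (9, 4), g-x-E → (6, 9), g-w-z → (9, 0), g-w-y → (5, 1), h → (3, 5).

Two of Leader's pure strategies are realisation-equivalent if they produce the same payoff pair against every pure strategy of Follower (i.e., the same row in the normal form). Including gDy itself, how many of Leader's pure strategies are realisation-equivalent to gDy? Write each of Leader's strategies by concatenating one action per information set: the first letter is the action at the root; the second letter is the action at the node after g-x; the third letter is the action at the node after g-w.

1

Row for gDy (columns x, w): (3,6) (5,1).
Every one of Leader's information sets is on the play path for some reply by Follower when Leader follows gDy.
Changing the action at any of them therefore changes at least one column, so only gDy itself gives this row.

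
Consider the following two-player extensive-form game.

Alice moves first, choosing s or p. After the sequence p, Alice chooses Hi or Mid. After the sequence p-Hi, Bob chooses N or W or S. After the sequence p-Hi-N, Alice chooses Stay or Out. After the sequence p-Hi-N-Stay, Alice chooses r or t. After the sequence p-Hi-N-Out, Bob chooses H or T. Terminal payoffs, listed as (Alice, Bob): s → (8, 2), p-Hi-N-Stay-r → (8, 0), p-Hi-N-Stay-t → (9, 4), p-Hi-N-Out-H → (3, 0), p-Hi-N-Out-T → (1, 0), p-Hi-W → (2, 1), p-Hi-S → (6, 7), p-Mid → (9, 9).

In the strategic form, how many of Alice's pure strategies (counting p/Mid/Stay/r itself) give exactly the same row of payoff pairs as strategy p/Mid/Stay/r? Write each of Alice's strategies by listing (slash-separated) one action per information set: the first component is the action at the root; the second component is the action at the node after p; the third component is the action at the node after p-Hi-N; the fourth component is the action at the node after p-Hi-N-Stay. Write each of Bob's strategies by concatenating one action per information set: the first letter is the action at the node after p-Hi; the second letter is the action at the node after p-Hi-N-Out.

Row for p/Mid/Stay/r (columns NH, NT, WH, WT, SH, ST): (9,9) (9,9) (9,9) (9,9) (9,9) (9,9).
Under p/Mid/Stay/r, Alice's choice at the node after p-Hi-N and at the node after p-Hi-N-Stay can never be reached regardless of what Bob does, so varying those choices leaves every outcome unchanged.
Holding the reachable choices fixed and varying the unreachable ones freely already gives 2 × 2 = 4 equivalent strategies.
No other strategy reproduces this row, so those 4 are the full class: p/Mid/Stay/r, p/Mid/Stay/t, p/Mid/Out/r, p/Mid/Out/t.

4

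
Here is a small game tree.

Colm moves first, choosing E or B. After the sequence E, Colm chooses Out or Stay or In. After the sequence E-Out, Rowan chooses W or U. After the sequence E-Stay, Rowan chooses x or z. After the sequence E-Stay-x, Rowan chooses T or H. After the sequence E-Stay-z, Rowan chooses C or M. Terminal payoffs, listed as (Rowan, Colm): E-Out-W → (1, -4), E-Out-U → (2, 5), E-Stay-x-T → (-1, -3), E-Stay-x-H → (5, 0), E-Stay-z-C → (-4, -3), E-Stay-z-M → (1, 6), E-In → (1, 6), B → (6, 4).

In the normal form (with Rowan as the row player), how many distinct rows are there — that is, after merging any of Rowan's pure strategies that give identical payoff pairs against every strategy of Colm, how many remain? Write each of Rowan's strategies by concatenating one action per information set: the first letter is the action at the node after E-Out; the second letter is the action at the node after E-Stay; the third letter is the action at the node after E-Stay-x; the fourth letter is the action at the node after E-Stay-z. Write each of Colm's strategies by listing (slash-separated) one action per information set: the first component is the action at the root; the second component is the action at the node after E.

8

Rowan has 16 pure strategies: WxTC, WxTM, WxHC, WxHM, WzTC, WzTM, WzHC, WzHM, UxTC, UxTM, UxHC, UxHM, UzTC, UzTM, UzHC, UzHM. Columns: E/Out, E/Stay, E/In, B/Out, B/Stay, B/In.
{WxTC, WxTM} → row (1,-4) (-1,-3) (1,6) (6,4) (6,4) (6,4)
{WxHC, WxHM} → row (1,-4) (5,0) (1,6) (6,4) (6,4) (6,4)
{WzTC, WzHC} → row (1,-4) (-4,-3) (1,6) (6,4) (6,4) (6,4)
{WzTM, WzHM} → row (1,-4) (1,6) (1,6) (6,4) (6,4) (6,4)
{UxTC, UxTM} → row (2,5) (-1,-3) (1,6) (6,4) (6,4) (6,4)
{UxHC, UxHM} → row (2,5) (5,0) (1,6) (6,4) (6,4) (6,4)
{UzTC, UzHC} → row (2,5) (-4,-3) (1,6) (6,4) (6,4) (6,4)
{UzTM, UzHM} → row (2,5) (1,6) (1,6) (6,4) (6,4) (6,4)
That's 8 distinct rows out of 16 strategies.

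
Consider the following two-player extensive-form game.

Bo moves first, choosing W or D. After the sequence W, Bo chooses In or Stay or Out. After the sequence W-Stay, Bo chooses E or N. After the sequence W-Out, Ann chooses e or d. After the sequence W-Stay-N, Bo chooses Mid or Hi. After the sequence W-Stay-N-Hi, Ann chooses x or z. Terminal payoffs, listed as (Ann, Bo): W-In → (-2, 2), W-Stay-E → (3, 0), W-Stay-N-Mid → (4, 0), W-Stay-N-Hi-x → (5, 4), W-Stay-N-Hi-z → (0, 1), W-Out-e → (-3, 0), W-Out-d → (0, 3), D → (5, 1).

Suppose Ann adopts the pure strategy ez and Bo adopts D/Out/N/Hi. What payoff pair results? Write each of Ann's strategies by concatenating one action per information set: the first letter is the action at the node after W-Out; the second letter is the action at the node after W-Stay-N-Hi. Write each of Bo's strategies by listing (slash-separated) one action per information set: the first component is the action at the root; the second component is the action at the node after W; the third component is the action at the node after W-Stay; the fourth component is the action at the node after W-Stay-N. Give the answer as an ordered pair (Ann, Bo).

Trace the play path from the root:
  Bo plays D
→ terminal payoff (5, 1).
(Ann's choice at the node after W-Out is never reached on this path, so it doesn't affect the outcome.)

(5, 1)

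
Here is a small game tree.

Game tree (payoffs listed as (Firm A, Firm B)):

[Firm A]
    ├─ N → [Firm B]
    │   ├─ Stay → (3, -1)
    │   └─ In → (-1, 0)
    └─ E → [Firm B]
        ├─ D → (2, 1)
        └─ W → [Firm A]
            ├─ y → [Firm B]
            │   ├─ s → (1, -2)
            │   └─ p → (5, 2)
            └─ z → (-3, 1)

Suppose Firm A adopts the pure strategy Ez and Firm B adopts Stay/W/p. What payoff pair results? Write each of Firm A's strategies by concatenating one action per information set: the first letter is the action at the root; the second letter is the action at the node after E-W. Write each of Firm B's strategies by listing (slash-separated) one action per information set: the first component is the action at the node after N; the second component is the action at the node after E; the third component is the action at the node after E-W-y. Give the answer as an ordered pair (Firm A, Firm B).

(-3, 1)

Trace the play path from the root:
  Firm A plays E
  Firm B plays W at [E]
  Firm A plays z at [E-W]
→ terminal payoff (-3, 1).
(Firm B's choice at the node after N is never reached on this path, so it doesn't affect the outcome.)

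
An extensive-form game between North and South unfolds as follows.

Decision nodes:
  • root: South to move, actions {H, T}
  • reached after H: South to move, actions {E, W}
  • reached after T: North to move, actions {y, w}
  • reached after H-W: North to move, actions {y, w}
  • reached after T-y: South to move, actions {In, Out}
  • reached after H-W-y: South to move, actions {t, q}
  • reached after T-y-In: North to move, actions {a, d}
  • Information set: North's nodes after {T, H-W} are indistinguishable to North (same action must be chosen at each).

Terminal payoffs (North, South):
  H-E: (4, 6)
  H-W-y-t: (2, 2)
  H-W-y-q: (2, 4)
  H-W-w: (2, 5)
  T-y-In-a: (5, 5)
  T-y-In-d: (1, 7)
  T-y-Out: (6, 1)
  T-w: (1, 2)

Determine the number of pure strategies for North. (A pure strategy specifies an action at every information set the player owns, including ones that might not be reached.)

North owns the information set {T, H-W} with actions {y, w} — two choices.
North owns the node after T-y-In with actions {a, d} — two choices.
A pure strategy fixes one action at each information set independently, so the count is the product 2 × 2 = 4.

4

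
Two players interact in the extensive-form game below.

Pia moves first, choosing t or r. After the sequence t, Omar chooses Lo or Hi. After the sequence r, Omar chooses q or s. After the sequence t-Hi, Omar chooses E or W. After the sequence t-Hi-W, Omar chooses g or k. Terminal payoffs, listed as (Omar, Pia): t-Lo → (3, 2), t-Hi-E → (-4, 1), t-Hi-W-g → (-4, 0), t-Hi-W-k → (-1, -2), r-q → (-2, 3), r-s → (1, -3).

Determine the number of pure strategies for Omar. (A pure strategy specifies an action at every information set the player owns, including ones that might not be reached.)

Omar owns the node after t with actions {Lo, Hi} — two choices.
Omar owns the node after r with actions {q, s} — two choices.
Omar owns the node after t-Hi with actions {E, W} — two choices.
Omar owns the node after t-Hi-W with actions {g, k} — two choices.
A pure strategy fixes one action at each information set independently, so the count is the product 2 × 2 × 2 × 2 = 16.

16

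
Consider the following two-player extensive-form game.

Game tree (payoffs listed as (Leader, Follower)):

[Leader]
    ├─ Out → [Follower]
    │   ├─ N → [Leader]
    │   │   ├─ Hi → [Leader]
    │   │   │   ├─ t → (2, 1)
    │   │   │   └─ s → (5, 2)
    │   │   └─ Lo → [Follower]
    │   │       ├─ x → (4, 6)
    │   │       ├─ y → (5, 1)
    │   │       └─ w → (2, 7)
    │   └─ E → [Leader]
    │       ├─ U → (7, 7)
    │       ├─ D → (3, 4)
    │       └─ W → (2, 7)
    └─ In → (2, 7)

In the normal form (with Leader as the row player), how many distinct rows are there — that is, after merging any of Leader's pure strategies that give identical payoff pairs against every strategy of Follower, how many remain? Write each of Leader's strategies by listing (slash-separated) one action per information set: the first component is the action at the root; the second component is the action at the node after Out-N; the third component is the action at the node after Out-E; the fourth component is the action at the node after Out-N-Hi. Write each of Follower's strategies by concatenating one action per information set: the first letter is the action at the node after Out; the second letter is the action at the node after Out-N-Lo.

Leader has 24 pure strategies: Out/Hi/U/t, Out/Hi/U/s, Out/Hi/D/t, Out/Hi/D/s, Out/Hi/W/t, Out/Hi/W/s, Out/Lo/U/t, Out/Lo/U/s, Out/Lo/D/t, Out/Lo/D/s, Out/Lo/W/t, Out/Lo/W/s, In/Hi/U/t, In/Hi/U/s, In/Hi/D/t, In/Hi/D/s, In/Hi/W/t, In/Hi/W/s, In/Lo/U/t, In/Lo/U/s, In/Lo/D/t, In/Lo/D/s, In/Lo/W/t, In/Lo/W/s. Columns: Nx, Ny, Nw, Ex, Ey, Ew.
{Out/Hi/U/t} → row (2,1) (2,1) (2,1) (7,7) (7,7) (7,7)
{Out/Hi/U/s} → row (5,2) (5,2) (5,2) (7,7) (7,7) (7,7)
{Out/Hi/D/t} → row (2,1) (2,1) (2,1) (3,4) (3,4) (3,4)
{Out/Hi/D/s} → row (5,2) (5,2) (5,2) (3,4) (3,4) (3,4)
{Out/Hi/W/t} → row (2,1) (2,1) (2,1) (2,7) (2,7) (2,7)
{Out/Hi/W/s} → row (5,2) (5,2) (5,2) (2,7) (2,7) (2,7)
{Out/Lo/U/t, Out/Lo/U/s} → row (4,6) (5,1) (2,7) (7,7) (7,7) (7,7)
{Out/Lo/D/t, Out/Lo/D/s} → row (4,6) (5,1) (2,7) (3,4) (3,4) (3,4)
{Out/Lo/W/t, Out/Lo/W/s} → row (4,6) (5,1) (2,7) (2,7) (2,7) (2,7)
{In/Hi/U/t, In/Hi/U/s, In/Hi/D/t, In/Hi/D/s, In/Hi/W/t, In/Hi/W/s, In/Lo/U/t, In/Lo/U/s, In/Lo/D/t, In/Lo/D/s, In/Lo/W/t, In/Lo/W/s} → row (2,7) (2,7) (2,7) (2,7) (2,7) (2,7)
That's 10 distinct rows out of 24 strategies.

10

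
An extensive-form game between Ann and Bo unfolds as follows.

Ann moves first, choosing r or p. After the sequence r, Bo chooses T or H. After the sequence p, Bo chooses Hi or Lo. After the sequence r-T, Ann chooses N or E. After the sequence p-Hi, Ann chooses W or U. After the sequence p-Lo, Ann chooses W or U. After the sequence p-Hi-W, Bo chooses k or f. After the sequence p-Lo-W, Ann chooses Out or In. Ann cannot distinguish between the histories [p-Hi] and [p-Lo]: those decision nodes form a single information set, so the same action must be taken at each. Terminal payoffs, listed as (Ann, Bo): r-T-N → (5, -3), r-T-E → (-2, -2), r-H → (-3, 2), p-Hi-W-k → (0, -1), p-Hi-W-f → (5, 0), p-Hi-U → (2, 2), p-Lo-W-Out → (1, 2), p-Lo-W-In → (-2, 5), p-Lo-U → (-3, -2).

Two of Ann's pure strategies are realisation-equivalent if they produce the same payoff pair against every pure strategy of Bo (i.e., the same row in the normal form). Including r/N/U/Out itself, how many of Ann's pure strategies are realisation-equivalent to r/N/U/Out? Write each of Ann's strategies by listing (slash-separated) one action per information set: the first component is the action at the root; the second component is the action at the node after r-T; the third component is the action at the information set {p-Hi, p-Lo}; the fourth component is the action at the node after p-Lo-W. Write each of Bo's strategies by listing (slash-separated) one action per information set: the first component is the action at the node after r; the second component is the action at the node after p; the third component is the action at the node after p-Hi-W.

4

Row for r/N/U/Out (columns T/Hi/k, T/Hi/f, T/Lo/k, T/Lo/f, H/Hi/k, H/Hi/f, H/Lo/k, H/Lo/f): (5,-3) (5,-3) (5,-3) (5,-3) (-3,2) (-3,2) (-3,2) (-3,2).
Under r/N/U/Out, Ann's choice at the information set {p-Hi, p-Lo} and at the node after p-Lo-W can never be reached regardless of what Bo does, so varying those choices leaves every outcome unchanged.
Holding the reachable choices fixed and varying the unreachable ones freely already gives 2 × 2 = 4 equivalent strategies.
No other strategy reproduces this row, so those 4 are the full class: r/N/W/Out, r/N/W/In, r/N/U/Out, r/N/U/In.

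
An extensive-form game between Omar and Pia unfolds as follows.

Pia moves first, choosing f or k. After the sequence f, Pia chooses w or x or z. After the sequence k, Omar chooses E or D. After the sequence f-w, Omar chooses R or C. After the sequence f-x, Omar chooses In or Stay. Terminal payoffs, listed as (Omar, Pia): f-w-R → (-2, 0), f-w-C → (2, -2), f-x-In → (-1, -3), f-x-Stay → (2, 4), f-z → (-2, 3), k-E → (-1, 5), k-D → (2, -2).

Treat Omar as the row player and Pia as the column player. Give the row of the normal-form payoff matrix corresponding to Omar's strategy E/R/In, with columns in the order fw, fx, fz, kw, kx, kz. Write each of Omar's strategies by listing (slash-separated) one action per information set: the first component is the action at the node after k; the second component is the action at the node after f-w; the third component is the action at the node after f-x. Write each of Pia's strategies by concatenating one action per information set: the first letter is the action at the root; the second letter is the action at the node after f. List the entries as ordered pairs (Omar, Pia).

vs fw: Pia plays f → Pia plays w at [f] → Omar plays R at [f-w] → (-2, 0)
vs fx: Pia plays f → Pia plays x at [f] → Omar plays In at [f-x] → (-1, -3)
vs fz: Pia plays f → Pia plays z at [f] → (-2, 3)
vs kw: Pia plays k → Omar plays E at [k] → (-1, 5)
vs kx: Pia plays k → Omar plays E at [k] → (-1, 5)
vs kz: Pia plays k → Omar plays E at [k] → (-1, 5)

(-2,0) (-1,-3) (-2,3) (-1,5) (-1,5) (-1,5)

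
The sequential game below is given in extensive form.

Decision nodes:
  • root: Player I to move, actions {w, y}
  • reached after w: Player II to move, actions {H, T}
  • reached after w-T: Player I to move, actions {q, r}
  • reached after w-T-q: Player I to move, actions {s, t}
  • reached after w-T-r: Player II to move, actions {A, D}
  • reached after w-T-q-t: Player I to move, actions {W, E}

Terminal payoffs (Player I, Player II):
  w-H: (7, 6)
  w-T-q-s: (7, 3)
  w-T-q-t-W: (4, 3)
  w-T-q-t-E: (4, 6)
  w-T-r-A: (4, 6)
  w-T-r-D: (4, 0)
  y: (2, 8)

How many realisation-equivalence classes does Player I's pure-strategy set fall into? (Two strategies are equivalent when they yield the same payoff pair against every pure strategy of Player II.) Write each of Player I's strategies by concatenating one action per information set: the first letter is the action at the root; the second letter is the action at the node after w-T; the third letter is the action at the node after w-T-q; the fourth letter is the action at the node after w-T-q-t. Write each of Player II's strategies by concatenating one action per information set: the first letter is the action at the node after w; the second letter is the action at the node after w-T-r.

5

Player I has 16 pure strategies: wqsW, wqsE, wqtW, wqtE, wrsW, wrsE, wrtW, wrtE, yqsW, yqsE, yqtW, yqtE, yrsW, yrsE, yrtW, yrtE. Columns: HA, HD, TA, TD.
{wqsW, wqsE} → row (7,6) (7,6) (7,3) (7,3)
{wqtW} → row (7,6) (7,6) (4,3) (4,3)
{wqtE} → row (7,6) (7,6) (4,6) (4,6)
{wrsW, wrsE, wrtW, wrtE} → row (7,6) (7,6) (4,6) (4,0)
{yqsW, yqsE, yqtW, yqtE, yrsW, yrsE, yrtW, yrtE} → row (2,8) (2,8) (2,8) (2,8)
That's 5 distinct rows out of 16 strategies.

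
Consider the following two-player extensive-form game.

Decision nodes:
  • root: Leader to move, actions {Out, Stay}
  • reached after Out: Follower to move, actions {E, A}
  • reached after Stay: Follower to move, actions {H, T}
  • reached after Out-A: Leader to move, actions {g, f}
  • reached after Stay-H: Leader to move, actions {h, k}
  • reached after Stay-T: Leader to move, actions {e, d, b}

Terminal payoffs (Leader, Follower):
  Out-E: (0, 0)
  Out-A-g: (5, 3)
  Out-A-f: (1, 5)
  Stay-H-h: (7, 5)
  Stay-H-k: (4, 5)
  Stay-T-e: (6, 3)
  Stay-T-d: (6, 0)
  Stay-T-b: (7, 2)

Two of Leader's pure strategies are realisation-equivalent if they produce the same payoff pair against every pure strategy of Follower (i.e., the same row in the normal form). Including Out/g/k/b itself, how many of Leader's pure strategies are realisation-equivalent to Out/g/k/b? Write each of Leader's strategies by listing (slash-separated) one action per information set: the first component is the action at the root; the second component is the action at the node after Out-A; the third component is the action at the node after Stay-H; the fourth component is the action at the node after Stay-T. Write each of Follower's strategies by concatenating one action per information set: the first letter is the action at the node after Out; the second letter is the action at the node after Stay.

Row for Out/g/k/b (columns EH, ET, AH, AT): (0,0) (0,0) (5,3) (5,3).
Under Out/g/k/b, Leader's choice at the node after Stay-H and at the node after Stay-T can never be reached regardless of what Follower does, so varying those choices leaves every outcome unchanged.
Holding the reachable choices fixed and varying the unreachable ones freely already gives 2 × 3 = 6 equivalent strategies.
No other strategy reproduces this row, so those 6 are the full class: Out/g/h/e, Out/g/h/d, Out/g/h/b, Out/g/k/e, Out/g/k/d, Out/g/k/b.

6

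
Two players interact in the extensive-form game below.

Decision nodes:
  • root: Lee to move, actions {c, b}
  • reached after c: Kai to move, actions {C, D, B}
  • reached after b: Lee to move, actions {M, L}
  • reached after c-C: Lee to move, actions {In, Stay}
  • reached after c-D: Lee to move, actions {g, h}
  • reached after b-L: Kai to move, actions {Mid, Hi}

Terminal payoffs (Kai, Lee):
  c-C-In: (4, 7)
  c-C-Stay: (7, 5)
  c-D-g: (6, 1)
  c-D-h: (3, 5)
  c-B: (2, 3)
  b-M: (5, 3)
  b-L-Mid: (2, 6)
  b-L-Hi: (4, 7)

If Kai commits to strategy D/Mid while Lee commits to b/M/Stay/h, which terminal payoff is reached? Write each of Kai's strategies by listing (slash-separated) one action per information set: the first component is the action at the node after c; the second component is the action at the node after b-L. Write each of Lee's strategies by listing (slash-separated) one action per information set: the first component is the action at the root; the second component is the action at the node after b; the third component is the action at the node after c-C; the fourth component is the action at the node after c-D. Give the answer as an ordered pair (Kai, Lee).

(5, 3)

Trace the play path from the root:
  Lee plays b
  Lee plays M at [b]
→ terminal payoff (5, 3).
(Kai's choice at the node after c is never reached on this path, so it doesn't affect the outcome.)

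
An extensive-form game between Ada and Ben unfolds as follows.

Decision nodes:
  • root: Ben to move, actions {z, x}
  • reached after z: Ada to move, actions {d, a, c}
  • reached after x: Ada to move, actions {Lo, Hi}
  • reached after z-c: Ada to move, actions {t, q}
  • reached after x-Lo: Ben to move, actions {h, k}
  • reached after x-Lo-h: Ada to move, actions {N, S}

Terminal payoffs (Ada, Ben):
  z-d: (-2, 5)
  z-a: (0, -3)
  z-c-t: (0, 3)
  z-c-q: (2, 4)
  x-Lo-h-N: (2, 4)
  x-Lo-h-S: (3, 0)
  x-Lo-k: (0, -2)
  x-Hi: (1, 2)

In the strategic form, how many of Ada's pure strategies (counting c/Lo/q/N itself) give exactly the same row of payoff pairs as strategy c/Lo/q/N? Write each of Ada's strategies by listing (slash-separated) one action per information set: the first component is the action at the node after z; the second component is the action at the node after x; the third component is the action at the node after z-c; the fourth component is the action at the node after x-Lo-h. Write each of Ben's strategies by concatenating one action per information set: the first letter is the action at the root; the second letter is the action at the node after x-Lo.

Row for c/Lo/q/N (columns zh, zk, xh, xk): (2,4) (2,4) (2,4) (0,-2).
Every one of Ada's information sets is on the play path for some reply by Ben when Ada follows c/Lo/q/N.
Changing the action at any of them therefore changes at least one column, so only c/Lo/q/N itself gives this row.

1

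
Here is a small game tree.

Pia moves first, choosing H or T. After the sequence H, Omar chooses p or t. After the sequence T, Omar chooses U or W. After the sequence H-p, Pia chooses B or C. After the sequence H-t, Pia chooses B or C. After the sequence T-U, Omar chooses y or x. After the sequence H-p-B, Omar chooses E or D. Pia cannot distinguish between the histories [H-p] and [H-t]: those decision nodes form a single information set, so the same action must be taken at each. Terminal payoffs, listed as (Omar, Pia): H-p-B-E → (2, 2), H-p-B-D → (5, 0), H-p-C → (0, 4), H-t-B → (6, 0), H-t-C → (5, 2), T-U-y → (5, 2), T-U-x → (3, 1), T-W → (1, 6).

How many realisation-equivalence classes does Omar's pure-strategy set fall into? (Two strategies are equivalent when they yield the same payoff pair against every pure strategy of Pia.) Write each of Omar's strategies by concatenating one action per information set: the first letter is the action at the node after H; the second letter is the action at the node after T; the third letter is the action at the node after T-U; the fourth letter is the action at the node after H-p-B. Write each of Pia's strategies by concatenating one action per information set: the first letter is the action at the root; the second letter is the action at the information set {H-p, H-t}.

Omar has 16 pure strategies: pUyE, pUyD, pUxE, pUxD, pWyE, pWyD, pWxE, pWxD, tUyE, tUyD, tUxE, tUxD, tWyE, tWyD, tWxE, tWxD. Columns: HB, HC, TB, TC.
{pUyE} → row (2,2) (0,4) (5,2) (5,2)
{pUyD} → row (5,0) (0,4) (5,2) (5,2)
{pUxE} → row (2,2) (0,4) (3,1) (3,1)
{pUxD} → row (5,0) (0,4) (3,1) (3,1)
{pWyE, pWxE} → row (2,2) (0,4) (1,6) (1,6)
{pWyD, pWxD} → row (5,0) (0,4) (1,6) (1,6)
{tUyE, tUyD} → row (6,0) (5,2) (5,2) (5,2)
{tUxE, tUxD} → row (6,0) (5,2) (3,1) (3,1)
{tWyE, tWyD, tWxE, tWxD} → row (6,0) (5,2) (1,6) (1,6)
That's 9 distinct rows out of 16 strategies.

9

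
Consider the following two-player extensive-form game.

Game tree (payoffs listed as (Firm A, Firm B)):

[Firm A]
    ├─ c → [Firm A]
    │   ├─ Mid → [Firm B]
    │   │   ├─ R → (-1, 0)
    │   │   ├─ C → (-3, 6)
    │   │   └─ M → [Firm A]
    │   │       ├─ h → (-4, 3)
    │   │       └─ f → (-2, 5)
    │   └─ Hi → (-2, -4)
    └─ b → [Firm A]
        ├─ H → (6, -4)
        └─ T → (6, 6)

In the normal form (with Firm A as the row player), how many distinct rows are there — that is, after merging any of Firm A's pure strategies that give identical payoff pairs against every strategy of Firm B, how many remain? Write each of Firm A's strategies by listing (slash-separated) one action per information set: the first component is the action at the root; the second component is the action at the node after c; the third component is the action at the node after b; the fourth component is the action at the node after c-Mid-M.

5

Firm A has 16 pure strategies: c/Mid/H/h, c/Mid/H/f, c/Mid/T/h, c/Mid/T/f, c/Hi/H/h, c/Hi/H/f, c/Hi/T/h, c/Hi/T/f, b/Mid/H/h, b/Mid/H/f, b/Mid/T/h, b/Mid/T/f, b/Hi/H/h, b/Hi/H/f, b/Hi/T/h, b/Hi/T/f. Columns: R, C, M.
{c/Mid/H/h, c/Mid/T/h} → row (-1,0) (-3,6) (-4,3)
{c/Mid/H/f, c/Mid/T/f} → row (-1,0) (-3,6) (-2,5)
{c/Hi/H/h, c/Hi/H/f, c/Hi/T/h, c/Hi/T/f} → row (-2,-4) (-2,-4) (-2,-4)
{b/Mid/H/h, b/Mid/H/f, b/Hi/H/h, b/Hi/H/f} → row (6,-4) (6,-4) (6,-4)
{b/Mid/T/h, b/Mid/T/f, b/Hi/T/h, b/Hi/T/f} → row (6,6) (6,6) (6,6)
That's 5 distinct rows out of 16 strategies.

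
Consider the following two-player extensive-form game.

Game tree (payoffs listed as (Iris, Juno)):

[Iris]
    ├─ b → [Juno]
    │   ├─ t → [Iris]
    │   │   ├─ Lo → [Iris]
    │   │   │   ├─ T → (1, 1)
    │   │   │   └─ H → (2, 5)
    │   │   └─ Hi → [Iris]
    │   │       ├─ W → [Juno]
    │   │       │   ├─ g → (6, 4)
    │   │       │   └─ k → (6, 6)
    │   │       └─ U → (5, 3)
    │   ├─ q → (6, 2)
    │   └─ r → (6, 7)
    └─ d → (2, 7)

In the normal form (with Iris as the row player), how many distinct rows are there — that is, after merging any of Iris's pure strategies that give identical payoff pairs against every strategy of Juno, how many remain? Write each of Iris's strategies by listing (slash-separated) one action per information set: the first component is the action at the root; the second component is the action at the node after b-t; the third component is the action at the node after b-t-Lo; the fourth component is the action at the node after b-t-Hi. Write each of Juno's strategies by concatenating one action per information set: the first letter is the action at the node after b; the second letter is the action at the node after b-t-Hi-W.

5

Iris has 16 pure strategies: b/Lo/T/W, b/Lo/T/U, b/Lo/H/W, b/Lo/H/U, b/Hi/T/W, b/Hi/T/U, b/Hi/H/W, b/Hi/H/U, d/Lo/T/W, d/Lo/T/U, d/Lo/H/W, d/Lo/H/U, d/Hi/T/W, d/Hi/T/U, d/Hi/H/W, d/Hi/H/U. Columns: tg, tk, qg, qk, rg, rk.
{b/Lo/T/W, b/Lo/T/U} → row (1,1) (1,1) (6,2) (6,2) (6,7) (6,7)
{b/Lo/H/W, b/Lo/H/U} → row (2,5) (2,5) (6,2) (6,2) (6,7) (6,7)
{b/Hi/T/W, b/Hi/H/W} → row (6,4) (6,6) (6,2) (6,2) (6,7) (6,7)
{b/Hi/T/U, b/Hi/H/U} → row (5,3) (5,3) (6,2) (6,2) (6,7) (6,7)
{d/Lo/T/W, d/Lo/T/U, d/Lo/H/W, d/Lo/H/U, d/Hi/T/W, d/Hi/T/U, d/Hi/H/W, d/Hi/H/U} → row (2,7) (2,7) (2,7) (2,7) (2,7) (2,7)
That's 5 distinct rows out of 16 strategies.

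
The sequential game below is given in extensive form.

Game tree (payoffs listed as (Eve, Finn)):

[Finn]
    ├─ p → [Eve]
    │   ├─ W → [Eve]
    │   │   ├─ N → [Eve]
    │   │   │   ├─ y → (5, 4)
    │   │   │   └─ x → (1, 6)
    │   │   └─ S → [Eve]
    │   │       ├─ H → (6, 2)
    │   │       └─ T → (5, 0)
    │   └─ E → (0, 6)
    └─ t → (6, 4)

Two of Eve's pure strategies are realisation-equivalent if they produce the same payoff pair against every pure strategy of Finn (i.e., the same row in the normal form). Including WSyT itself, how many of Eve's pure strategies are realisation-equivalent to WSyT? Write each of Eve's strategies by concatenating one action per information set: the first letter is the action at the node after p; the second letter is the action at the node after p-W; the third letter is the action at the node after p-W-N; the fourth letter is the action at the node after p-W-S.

2

Row for WSyT (columns p, t): (5,0) (6,4).
Under WSyT, Eve's choice at the node after p-W-N can never be reached regardless of what Finn does, so varying those choices leaves every outcome unchanged.
Holding the reachable choices fixed and varying the unreachable one freely already gives 2 equivalent strategies.
No other strategy reproduces this row, so those 2 are the full class: WSyT, WSxT.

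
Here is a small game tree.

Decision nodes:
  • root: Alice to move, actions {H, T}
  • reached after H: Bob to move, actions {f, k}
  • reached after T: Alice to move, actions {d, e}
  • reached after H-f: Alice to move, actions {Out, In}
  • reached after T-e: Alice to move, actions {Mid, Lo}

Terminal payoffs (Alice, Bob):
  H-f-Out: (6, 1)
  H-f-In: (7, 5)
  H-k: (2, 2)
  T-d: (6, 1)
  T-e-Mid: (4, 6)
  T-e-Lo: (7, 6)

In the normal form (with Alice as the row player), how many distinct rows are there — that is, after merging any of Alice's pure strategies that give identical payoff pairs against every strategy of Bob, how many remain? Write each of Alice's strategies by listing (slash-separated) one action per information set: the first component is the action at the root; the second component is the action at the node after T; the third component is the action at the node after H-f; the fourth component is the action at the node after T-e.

5

Alice has 16 pure strategies: H/d/Out/Mid, H/d/Out/Lo, H/d/In/Mid, H/d/In/Lo, H/e/Out/Mid, H/e/Out/Lo, H/e/In/Mid, H/e/In/Lo, T/d/Out/Mid, T/d/Out/Lo, T/d/In/Mid, T/d/In/Lo, T/e/Out/Mid, T/e/Out/Lo, T/e/In/Mid, T/e/In/Lo. Columns: f, k.
{H/d/Out/Mid, H/d/Out/Lo, H/e/Out/Mid, H/e/Out/Lo} → row (6,1) (2,2)
{H/d/In/Mid, H/d/In/Lo, H/e/In/Mid, H/e/In/Lo} → row (7,5) (2,2)
{T/d/Out/Mid, T/d/Out/Lo, T/d/In/Mid, T/d/In/Lo} → row (6,1) (6,1)
{T/e/Out/Mid, T/e/In/Mid} → row (4,6) (4,6)
{T/e/Out/Lo, T/e/In/Lo} → row (7,6) (7,6)
That's 5 distinct rows out of 16 strategies.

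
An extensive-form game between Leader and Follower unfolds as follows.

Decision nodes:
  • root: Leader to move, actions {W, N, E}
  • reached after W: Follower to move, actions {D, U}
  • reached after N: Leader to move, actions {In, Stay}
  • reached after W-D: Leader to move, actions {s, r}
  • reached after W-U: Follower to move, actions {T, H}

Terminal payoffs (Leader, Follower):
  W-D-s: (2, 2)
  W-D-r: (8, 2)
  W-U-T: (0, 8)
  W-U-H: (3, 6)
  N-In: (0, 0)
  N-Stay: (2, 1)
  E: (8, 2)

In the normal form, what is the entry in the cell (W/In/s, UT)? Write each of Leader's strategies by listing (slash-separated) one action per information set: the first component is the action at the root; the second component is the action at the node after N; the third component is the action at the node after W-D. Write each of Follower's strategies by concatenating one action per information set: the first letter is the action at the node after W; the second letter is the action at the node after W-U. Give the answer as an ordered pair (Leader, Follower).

Trace the play path from the root:
  Leader plays W
  Follower plays U at [W]
  Follower plays T at [W-U]
→ terminal payoff (0, 8).
(Leader's choice at the node after N is never reached on this path, so it doesn't affect the outcome.)

(0, 8)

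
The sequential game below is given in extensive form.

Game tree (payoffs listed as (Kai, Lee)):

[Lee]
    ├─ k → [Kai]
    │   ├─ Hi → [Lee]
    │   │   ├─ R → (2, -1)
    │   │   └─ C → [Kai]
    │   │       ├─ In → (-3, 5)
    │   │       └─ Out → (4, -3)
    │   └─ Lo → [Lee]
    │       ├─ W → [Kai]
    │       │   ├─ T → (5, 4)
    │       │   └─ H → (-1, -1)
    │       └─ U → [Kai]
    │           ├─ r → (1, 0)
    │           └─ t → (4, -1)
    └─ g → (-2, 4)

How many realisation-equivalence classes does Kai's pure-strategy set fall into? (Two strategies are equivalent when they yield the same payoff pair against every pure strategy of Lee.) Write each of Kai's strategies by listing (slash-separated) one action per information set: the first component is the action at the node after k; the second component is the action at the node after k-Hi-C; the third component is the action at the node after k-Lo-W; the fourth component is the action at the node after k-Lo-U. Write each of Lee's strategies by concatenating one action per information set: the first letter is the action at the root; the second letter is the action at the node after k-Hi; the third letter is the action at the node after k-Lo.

6

Kai has 16 pure strategies: Hi/In/T/r, Hi/In/T/t, Hi/In/H/r, Hi/In/H/t, Hi/Out/T/r, Hi/Out/T/t, Hi/Out/H/r, Hi/Out/H/t, Lo/In/T/r, Lo/In/T/t, Lo/In/H/r, Lo/In/H/t, Lo/Out/T/r, Lo/Out/T/t, Lo/Out/H/r, Lo/Out/H/t. Columns: kRW, kRU, kCW, kCU, gRW, gRU, gCW, gCU.
{Hi/In/T/r, Hi/In/T/t, Hi/In/H/r, Hi/In/H/t} → row (2,-1) (2,-1) (-3,5) (-3,5) (-2,4) (-2,4) (-2,4) (-2,4)
{Hi/Out/T/r, Hi/Out/T/t, Hi/Out/H/r, Hi/Out/H/t} → row (2,-1) (2,-1) (4,-3) (4,-3) (-2,4) (-2,4) (-2,4) (-2,4)
{Lo/In/T/r, Lo/Out/T/r} → row (5,4) (1,0) (5,4) (1,0) (-2,4) (-2,4) (-2,4) (-2,4)
{Lo/In/T/t, Lo/Out/T/t} → row (5,4) (4,-1) (5,4) (4,-1) (-2,4) (-2,4) (-2,4) (-2,4)
{Lo/In/H/r, Lo/Out/H/r} → row (-1,-1) (1,0) (-1,-1) (1,0) (-2,4) (-2,4) (-2,4) (-2,4)
{Lo/In/H/t, Lo/Out/H/t} → row (-1,-1) (4,-1) (-1,-1) (4,-1) (-2,4) (-2,4) (-2,4) (-2,4)
That's 6 distinct rows out of 16 strategies.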